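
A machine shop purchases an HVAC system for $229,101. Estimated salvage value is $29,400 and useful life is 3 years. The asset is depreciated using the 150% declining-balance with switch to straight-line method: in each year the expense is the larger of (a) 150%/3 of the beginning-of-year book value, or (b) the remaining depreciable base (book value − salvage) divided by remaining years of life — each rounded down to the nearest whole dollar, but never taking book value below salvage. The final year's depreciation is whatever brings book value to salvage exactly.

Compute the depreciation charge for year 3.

$27,876

Depreciable base = $229,101 − $29,400 = $199,701.
Year 1: DB = ⌊$229,101 × 150%/3⌋ = $114,550; SL = ⌊$199,701/3⌋ = $66,567 → take DB $114,550. Book value $114,551.
Year 2: DB = ⌊$114,551 × 150%/3⌋ = $57,275; SL = ⌊$85,151/2⌋ = $42,575 → take DB $57,275. Book value $57,276.
Year 3 (final): $57,276 − $29,400 = $27,876. Book value $29,400.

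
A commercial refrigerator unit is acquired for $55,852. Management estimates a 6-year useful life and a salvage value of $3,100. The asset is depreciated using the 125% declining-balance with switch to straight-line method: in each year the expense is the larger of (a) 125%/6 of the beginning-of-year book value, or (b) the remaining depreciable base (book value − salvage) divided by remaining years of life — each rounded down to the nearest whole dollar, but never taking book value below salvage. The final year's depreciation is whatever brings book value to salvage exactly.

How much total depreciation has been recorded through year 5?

Depreciable base = $55,852 − $3,100 = $52,752.
Year 1: DB = ⌊$55,852 × 125%/6⌋ = $11,635; SL = ⌊$52,752/6⌋ = $8,792 → take DB $11,635. Book value $44,217.
Year 2: DB = ⌊$44,217 × 125%/6⌋ = $9,211; SL = ⌊$41,117/5⌋ = $8,223 → take DB $9,211. Book value $35,006.
Year 3: DB = ⌊$35,006 × 125%/6⌋ = $7,292; SL = ⌊$31,906/4⌋ = $7,976 → take SL $7,976. Book value $27,030.
Year 4: DB = ⌊$27,030 × 125%/6⌋ = $5,631; SL = ⌊$23,930/3⌋ = $7,976 → take SL $7,976. Book value $19,054.
Year 5: DB = ⌊$19,054 × 125%/6⌋ = $3,969; SL = ⌊$15,954/2⌋ = $7,977 → take SL $7,977. Book value $11,077.
Accumulated through year 5 = $55,852 − $11,077 = $44,775.

$44,775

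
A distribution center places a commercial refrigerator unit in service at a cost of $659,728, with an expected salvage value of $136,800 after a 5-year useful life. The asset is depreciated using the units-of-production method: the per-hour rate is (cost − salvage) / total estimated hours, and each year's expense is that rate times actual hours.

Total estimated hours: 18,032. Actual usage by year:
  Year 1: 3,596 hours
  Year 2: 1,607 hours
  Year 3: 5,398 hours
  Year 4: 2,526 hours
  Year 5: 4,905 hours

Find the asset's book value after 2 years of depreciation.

Depreciable base = $659,728 − $136,800 = $522,928.
Rate = $522,928 / 18,032 hours = $29 per hour.
Year 1: 3,596 × $29 = $104,284. Book value $555,444.
Year 2: 1,607 × $29 = $46,603. Book value $508,841.

$508,841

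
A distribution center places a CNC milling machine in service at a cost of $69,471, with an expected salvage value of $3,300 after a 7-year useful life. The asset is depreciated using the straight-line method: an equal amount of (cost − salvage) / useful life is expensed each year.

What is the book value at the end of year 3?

Depreciable base = $69,471 − $3,300 = $66,171.
Annual expense = $66,171 / 7 = $9,453.
End of year 1: book value $60,018.
End of year 2: book value $50,565.
End of year 3: book value $41,112.

$41,112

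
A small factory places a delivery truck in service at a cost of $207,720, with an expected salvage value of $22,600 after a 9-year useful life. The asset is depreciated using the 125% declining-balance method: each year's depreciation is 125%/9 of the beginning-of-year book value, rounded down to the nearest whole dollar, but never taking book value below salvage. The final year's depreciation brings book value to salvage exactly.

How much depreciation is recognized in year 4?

$18,421

Depreciable base = $207,720 − $22,600 = $185,120.
Year 1: ⌊$207,720 × 125%/9⌋ = $28,850. Book value $178,870.
Year 2: ⌊$178,870 × 125%/9⌋ = $24,843. Book value $154,027.
Year 3: ⌊$154,027 × 125%/9⌋ = $21,392. Book value $132,635.
Year 4: ⌊$132,635 × 125%/9⌋ = $18,421. Book value $114,214.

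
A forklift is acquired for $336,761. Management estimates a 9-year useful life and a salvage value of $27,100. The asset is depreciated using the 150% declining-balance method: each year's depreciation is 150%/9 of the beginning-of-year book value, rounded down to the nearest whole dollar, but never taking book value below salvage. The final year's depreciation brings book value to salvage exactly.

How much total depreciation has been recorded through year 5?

Depreciable base = $336,761 − $27,100 = $309,661.
Year 1: ⌊$336,761 × 150%/9⌋ = $56,126. Book value $280,635.
Year 2: ⌊$280,635 × 150%/9⌋ = $46,772. Book value $233,863.
Year 3: ⌊$233,863 × 150%/9⌋ = $38,977. Book value $194,886.
Year 4: ⌊$194,886 × 150%/9⌋ = $32,481. Book value $162,405.
Year 5: ⌊$162,405 × 150%/9⌋ = $27,067. Book value $135,338.
Accumulated through year 5 = $336,761 − $135,338 = $201,423.

$201,423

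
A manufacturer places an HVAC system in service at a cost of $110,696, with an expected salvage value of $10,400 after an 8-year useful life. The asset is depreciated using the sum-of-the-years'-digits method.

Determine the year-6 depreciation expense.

Depreciable base = $110,696 − $10,400 = $100,296.
Sum of the years' digits = 8+7+6+5+4+3+2+1 = 36.
Year 1: $100,296 × 8/36 = $22,288. Book value $88,408.
Year 2: $100,296 × 7/36 = $19,502. Book value $68,906.
Year 3: $100,296 × 6/36 = $16,716. Book value $52,190.
Year 4: $100,296 × 5/36 = $13,930. Book value $38,260.
Year 5: $100,296 × 4/36 = $11,144. Book value $27,116.
Year 6: $100,296 × 3/36 = $8,358. Book value $18,758.

$8,358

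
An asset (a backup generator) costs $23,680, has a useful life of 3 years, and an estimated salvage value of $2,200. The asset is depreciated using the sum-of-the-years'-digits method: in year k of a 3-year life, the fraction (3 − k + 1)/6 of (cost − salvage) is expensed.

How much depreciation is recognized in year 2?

Depreciable base = $23,680 − $2,200 = $21,480.
Sum of the years' digits = 3+2+1 = 6.
Year 1: $21,480 × 3/6 = $10,740. Book value $12,940.
Year 2: $21,480 × 2/6 = $7,160. Book value $5,780.

$7,160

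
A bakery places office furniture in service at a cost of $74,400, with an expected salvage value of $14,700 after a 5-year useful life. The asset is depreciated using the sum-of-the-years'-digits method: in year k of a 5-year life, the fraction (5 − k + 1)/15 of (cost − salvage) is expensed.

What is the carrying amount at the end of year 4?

$18,680

Depreciable base = $74,400 − $14,700 = $59,700.
Sum of the years' digits = 5+4+3+2+1 = 15.
Year 1: $59,700 × 5/15 = $19,900. Book value $54,500.
Year 2: $59,700 × 4/15 = $15,920. Book value $38,580.
Year 3: $59,700 × 3/15 = $11,940. Book value $26,640.
Year 4: $59,700 × 2/15 = $7,960. Book value $18,680.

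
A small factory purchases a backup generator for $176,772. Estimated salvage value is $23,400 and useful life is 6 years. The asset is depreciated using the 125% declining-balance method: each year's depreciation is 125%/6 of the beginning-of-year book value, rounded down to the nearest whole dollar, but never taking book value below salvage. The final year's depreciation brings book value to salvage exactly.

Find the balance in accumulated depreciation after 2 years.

$65,982

Depreciable base = $176,772 − $23,400 = $153,372.
Year 1: ⌊$176,772 × 125%/6⌋ = $36,827. Book value $139,945.
Year 2: ⌊$139,945 × 125%/6⌋ = $29,155. Book value $110,790.
Accumulated through year 2 = $176,772 − $110,790 = $65,982.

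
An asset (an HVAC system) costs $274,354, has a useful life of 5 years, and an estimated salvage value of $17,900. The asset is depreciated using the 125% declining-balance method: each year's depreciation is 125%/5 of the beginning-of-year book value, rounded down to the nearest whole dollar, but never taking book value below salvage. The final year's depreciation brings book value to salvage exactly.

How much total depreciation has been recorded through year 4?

Depreciable base = $274,354 − $17,900 = $256,454.
Year 1: ⌊$274,354 × 125%/5⌋ = $68,588. Book value $205,766.
Year 2: ⌊$205,766 × 125%/5⌋ = $51,441. Book value $154,325.
Year 3: ⌊$154,325 × 125%/5⌋ = $38,581. Book value $115,744.
Year 4: ⌊$115,744 × 125%/5⌋ = $28,936. Book value $86,808.
Accumulated through year 4 = $274,354 − $86,808 = $187,546.

$187,546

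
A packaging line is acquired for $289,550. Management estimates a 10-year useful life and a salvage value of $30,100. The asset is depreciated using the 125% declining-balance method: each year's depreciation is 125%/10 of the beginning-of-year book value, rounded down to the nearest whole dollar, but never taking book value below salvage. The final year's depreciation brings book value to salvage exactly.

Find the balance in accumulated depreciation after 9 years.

$202,492

Depreciable base = $289,550 − $30,100 = $259,450.
Year 1: ⌊$289,550 × 125%/10⌋ = $36,193. Book value $253,357.
Year 2: ⌊$253,357 × 125%/10⌋ = $31,669. Book value $221,688.
Year 3: ⌊$221,688 × 125%/10⌋ = $27,711. Book value $193,977.
Year 4: ⌊$193,977 × 125%/10⌋ = $24,247. Book value $169,730.
Year 5: ⌊$169,730 × 125%/10⌋ = $21,216. Book value $148,514.
Year 6: ⌊$148,514 × 125%/10⌋ = $18,564. Book value $129,950.
Year 7: ⌊$129,950 × 125%/10⌋ = $16,243. Book value $113,707.
Year 8: ⌊$113,707 × 125%/10⌋ = $14,213. Book value $99,494.
Year 9: ⌊$99,494 × 125%/10⌋ = $12,436. Book value $87,058.
Accumulated through year 9 = $289,550 − $87,058 = $202,492.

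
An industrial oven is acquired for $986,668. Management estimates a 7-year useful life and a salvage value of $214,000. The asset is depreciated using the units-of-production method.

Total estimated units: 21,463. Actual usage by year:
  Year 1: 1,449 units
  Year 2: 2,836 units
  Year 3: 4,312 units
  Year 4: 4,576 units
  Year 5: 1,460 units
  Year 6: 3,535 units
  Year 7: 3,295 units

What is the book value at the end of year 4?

Depreciable base = $986,668 − $214,000 = $772,668.
Rate = $772,668 / 21,463 units = $36 per unit.
Year 1: 1,449 × $36 = $52,164. Book value $934,504.
Year 2: 2,836 × $36 = $102,096. Book value $832,408.
Year 3: 4,312 × $36 = $155,232. Book value $677,176.
Year 4: 4,576 × $36 = $164,736. Book value $512,440.

$512,440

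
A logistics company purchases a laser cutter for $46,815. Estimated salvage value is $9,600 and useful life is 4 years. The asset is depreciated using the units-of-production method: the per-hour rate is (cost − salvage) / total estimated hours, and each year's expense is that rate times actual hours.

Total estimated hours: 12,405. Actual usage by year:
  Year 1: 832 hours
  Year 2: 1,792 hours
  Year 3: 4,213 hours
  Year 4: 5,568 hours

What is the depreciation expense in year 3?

$12,639

Depreciable base = $46,815 − $9,600 = $37,215.
Rate = $37,215 / 12,405 hours = $3 per hour.
Year 1: 832 × $3 = $2,496. Book value $44,319.
Year 2: 1,792 × $3 = $5,376. Book value $38,943.
Year 3: 4,213 × $3 = $12,639. Book value $26,304.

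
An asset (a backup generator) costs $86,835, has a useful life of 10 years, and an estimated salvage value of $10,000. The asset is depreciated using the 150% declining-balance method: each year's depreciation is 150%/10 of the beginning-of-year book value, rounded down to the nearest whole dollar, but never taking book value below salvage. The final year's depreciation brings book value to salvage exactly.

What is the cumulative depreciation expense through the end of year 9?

Depreciable base = $86,835 − $10,000 = $76,835.
Year 1: ⌊$86,835 × 150%/10⌋ = $13,025. Book value $73,810.
Year 2: ⌊$73,810 × 150%/10⌋ = $11,071. Book value $62,739.
Year 3: ⌊$62,739 × 150%/10⌋ = $9,410. Book value $53,329.
Year 4: ⌊$53,329 × 150%/10⌋ = $7,999. Book value $45,330.
Year 5: ⌊$45,330 × 150%/10⌋ = $6,799. Book value $38,531.
Year 6: ⌊$38,531 × 150%/10⌋ = $5,779. Book value $32,752.
Year 7: ⌊$32,752 × 150%/10⌋ = $4,912. Book value $27,840.
Year 8: ⌊$27,840 × 150%/10⌋ = $4,176. Book value $23,664.
Year 9: ⌊$23,664 × 150%/10⌋ = $3,549. Book value $20,115.
Accumulated through year 9 = $86,835 − $20,115 = $66,720.

$66,720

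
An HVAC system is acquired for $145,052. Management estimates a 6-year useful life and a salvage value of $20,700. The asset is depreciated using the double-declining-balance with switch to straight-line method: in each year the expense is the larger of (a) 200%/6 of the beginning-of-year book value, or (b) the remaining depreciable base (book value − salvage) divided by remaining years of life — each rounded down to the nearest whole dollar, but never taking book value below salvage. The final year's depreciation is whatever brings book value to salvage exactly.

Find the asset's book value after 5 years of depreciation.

$20,700

Depreciable base = $145,052 − $20,700 = $124,352.
Year 1: DB = ⌊$145,052 × 200%/6⌋ = $48,350; SL = ⌊$124,352/6⌋ = $20,725 → take DB $48,350. Book value $96,702.
Year 2: DB = ⌊$96,702 × 200%/6⌋ = $32,234; SL = ⌊$76,002/5⌋ = $15,200 → take DB $32,234. Book value $64,468.
Year 3: DB = ⌊$64,468 × 200%/6⌋ = $21,489; SL = ⌊$43,768/4⌋ = $10,942 → take DB $21,489. Book value $42,979.
Year 4: DB = ⌊$42,979 × 200%/6⌋ = $14,326; SL = ⌊$22,279/3⌋ = $7,426 → take DB $14,326. Book value $28,653.
Year 5: DB = ⌊$28,653 × 200%/6⌋ = $9,551; SL = ⌊$7,953/2⌋ = $3,976 → take DB $9,551, capped at $7,953. Book value $20,700.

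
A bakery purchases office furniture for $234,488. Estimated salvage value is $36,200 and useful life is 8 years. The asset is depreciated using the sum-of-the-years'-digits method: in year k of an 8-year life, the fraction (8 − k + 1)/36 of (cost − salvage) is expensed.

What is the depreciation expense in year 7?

$11,016

Depreciable base = $234,488 − $36,200 = $198,288.
Sum of the years' digits = 8+7+6+5+4+3+2+1 = 36.
Year 1: $198,288 × 8/36 = $44,064. Book value $190,424.
Year 2: $198,288 × 7/36 = $38,556. Book value $151,868.
Year 3: $198,288 × 6/36 = $33,048. Book value $118,820.
Year 4: $198,288 × 5/36 = $27,540. Book value $91,280.
Year 5: $198,288 × 4/36 = $22,032. Book value $69,248.
Year 6: $198,288 × 3/36 = $16,524. Book value $52,724.
Year 7: $198,288 × 2/36 = $11,016. Book value $41,708.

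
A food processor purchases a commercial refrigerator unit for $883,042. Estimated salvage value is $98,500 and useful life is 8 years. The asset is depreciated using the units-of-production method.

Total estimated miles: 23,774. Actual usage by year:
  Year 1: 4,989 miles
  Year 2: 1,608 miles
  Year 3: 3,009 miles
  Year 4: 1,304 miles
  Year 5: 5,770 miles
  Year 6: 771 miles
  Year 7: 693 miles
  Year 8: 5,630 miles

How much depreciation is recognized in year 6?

Depreciable base = $883,042 − $98,500 = $784,542.
Rate = $784,542 / 23,774 miles = $33 per mile.
Year 1: 4,989 × $33 = $164,637. Book value $718,405.
Year 2: 1,608 × $33 = $53,064. Book value $665,341.
Year 3: 3,009 × $33 = $99,297. Book value $566,044.
Year 4: 1,304 × $33 = $43,032. Book value $523,012.
Year 5: 5,770 × $33 = $190,410. Book value $332,602.
Year 6: 771 × $33 = $25,443. Book value $307,159.

$25,443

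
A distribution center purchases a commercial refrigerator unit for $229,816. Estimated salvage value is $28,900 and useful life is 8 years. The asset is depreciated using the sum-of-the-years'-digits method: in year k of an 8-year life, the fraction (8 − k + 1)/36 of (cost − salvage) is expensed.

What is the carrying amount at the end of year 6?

Depreciable base = $229,816 − $28,900 = $200,916.
Sum of the years' digits = 8+7+6+5+4+3+2+1 = 36.
Year 1: $200,916 × 8/36 = $44,648. Book value $185,168.
Year 2: $200,916 × 7/36 = $39,067. Book value $146,101.
Year 3: $200,916 × 6/36 = $33,486. Book value $112,615.
Year 4: $200,916 × 5/36 = $27,905. Book value $84,710.
Year 5: $200,916 × 4/36 = $22,324. Book value $62,386.
Year 6: $200,916 × 3/36 = $16,743. Book value $45,643.

$45,643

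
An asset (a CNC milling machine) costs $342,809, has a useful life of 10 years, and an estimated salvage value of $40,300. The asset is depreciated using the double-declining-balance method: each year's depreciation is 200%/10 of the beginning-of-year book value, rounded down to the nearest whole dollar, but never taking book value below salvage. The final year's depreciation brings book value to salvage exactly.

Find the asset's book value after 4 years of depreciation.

$140,416

Depreciable base = $342,809 − $40,300 = $302,509.
Year 1: ⌊$342,809 × 200%/10⌋ = $68,561. Book value $274,248.
Year 2: ⌊$274,248 × 200%/10⌋ = $54,849. Book value $219,399.
Year 3: ⌊$219,399 × 200%/10⌋ = $43,879. Book value $175,520.
Year 4: ⌊$175,520 × 200%/10⌋ = $35,104. Book value $140,416.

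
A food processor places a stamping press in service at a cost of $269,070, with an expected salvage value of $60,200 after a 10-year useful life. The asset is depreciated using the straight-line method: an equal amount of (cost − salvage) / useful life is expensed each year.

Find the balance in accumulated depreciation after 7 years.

$146,209

Depreciable base = $269,070 − $60,200 = $208,870.
Annual expense = $208,870 / 10 = $20,887.
End of year 1: book value $248,183.
End of year 2: book value $227,296.
End of year 3: book value $206,409.
End of year 4: book value $185,522.
End of year 5: book value $164,635.
End of year 6: book value $143,748.
End of year 7: book value $122,861.
Accumulated through year 7 = $269,070 − $122,861 = $146,209.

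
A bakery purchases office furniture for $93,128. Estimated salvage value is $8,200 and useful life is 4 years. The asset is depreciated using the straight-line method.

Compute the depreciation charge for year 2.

Depreciable base = $93,128 − $8,200 = $84,928.
Annual expense = $84,928 / 4 = $21,232.

$21,232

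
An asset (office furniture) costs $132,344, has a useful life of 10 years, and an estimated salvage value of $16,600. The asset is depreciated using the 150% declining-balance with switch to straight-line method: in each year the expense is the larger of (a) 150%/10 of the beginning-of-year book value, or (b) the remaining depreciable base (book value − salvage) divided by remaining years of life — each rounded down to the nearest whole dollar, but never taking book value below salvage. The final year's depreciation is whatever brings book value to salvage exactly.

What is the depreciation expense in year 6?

Depreciable base = $132,344 − $16,600 = $115,744.
Year 1: DB = ⌊$132,344 × 150%/10⌋ = $19,851; SL = ⌊$115,744/10⌋ = $11,574 → take DB $19,851. Book value $112,493.
Year 2: DB = ⌊$112,493 × 150%/10⌋ = $16,873; SL = ⌊$95,893/9⌋ = $10,654 → take DB $16,873. Book value $95,620.
Year 3: DB = ⌊$95,620 × 150%/10⌋ = $14,343; SL = ⌊$79,020/8⌋ = $9,877 → take DB $14,343. Book value $81,277.
Year 4: DB = ⌊$81,277 × 150%/10⌋ = $12,191; SL = ⌊$64,677/7⌋ = $9,239 → take DB $12,191. Book value $69,086.
Year 5: DB = ⌊$69,086 × 150%/10⌋ = $10,362; SL = ⌊$52,486/6⌋ = $8,747 → take DB $10,362. Book value $58,724.
Year 6: DB = ⌊$58,724 × 150%/10⌋ = $8,808; SL = ⌊$42,124/5⌋ = $8,424 → take DB $8,808. Book value $49,916.

$8,808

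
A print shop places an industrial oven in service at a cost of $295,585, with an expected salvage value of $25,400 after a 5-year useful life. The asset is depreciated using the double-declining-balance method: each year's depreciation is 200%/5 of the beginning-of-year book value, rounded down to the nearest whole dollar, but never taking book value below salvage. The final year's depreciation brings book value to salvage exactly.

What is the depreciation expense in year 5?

$12,909

Depreciable base = $295,585 − $25,400 = $270,185.
Year 1: ⌊$295,585 × 200%/5⌋ = $118,234. Book value $177,351.
Year 2: ⌊$177,351 × 200%/5⌋ = $70,940. Book value $106,411.
Year 3: ⌊$106,411 × 200%/5⌋ = $42,564. Book value $63,847.
Year 4: ⌊$63,847 × 200%/5⌋ = $25,538. Book value $38,309.
Year 5 (final): $38,309 − $25,400 = $12,909. Book value $25,400.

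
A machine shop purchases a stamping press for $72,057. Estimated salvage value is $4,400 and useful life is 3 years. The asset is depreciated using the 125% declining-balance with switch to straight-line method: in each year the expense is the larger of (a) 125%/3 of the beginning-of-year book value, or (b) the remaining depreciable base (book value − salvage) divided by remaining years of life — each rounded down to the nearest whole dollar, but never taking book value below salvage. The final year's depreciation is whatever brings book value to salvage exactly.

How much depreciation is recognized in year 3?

$18,817

Depreciable base = $72,057 − $4,400 = $67,657.
Year 1: DB = ⌊$72,057 × 125%/3⌋ = $30,023; SL = ⌊$67,657/3⌋ = $22,552 → take DB $30,023. Book value $42,034.
Year 2: DB = ⌊$42,034 × 125%/3⌋ = $17,514; SL = ⌊$37,634/2⌋ = $18,817 → take SL $18,817. Book value $23,217.
Year 3 (final): $23,217 − $4,400 = $18,817. Book value $4,400.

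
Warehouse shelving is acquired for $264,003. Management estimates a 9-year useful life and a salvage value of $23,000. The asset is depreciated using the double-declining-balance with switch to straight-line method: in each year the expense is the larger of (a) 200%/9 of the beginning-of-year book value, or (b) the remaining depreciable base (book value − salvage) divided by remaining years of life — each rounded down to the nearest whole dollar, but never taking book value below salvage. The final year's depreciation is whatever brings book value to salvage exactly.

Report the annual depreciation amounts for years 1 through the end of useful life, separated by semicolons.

Depreciable base = $264,003 − $23,000 = $241,003.
Year 1: DB = ⌊$264,003 × 200%/9⌋ = $58,667; SL = ⌊$241,003/9⌋ = $26,778 → take DB $58,667. Book value $205,336.
Year 2: DB = ⌊$205,336 × 200%/9⌋ = $45,630; SL = ⌊$182,336/8⌋ = $22,792 → take DB $45,630. Book value $159,706.
Year 3: DB = ⌊$159,706 × 200%/9⌋ = $35,490; SL = ⌊$136,706/7⌋ = $19,529 → take DB $35,490. Book value $124,216.
Year 4: DB = ⌊$124,216 × 200%/9⌋ = $27,603; SL = ⌊$101,216/6⌋ = $16,869 → take DB $27,603. Book value $96,613.
Year 5: DB = ⌊$96,613 × 200%/9⌋ = $21,469; SL = ⌊$73,613/5⌋ = $14,722 → take DB $21,469. Book value $75,144.
Year 6: DB = ⌊$75,144 × 200%/9⌋ = $16,698; SL = ⌊$52,144/4⌋ = $13,036 → take DB $16,698. Book value $58,446.
Year 7: DB = ⌊$58,446 × 200%/9⌋ = $12,988; SL = ⌊$35,446/3⌋ = $11,815 → take DB $12,988. Book value $45,458.
Year 8: DB = ⌊$45,458 × 200%/9⌋ = $10,101; SL = ⌊$22,458/2⌋ = $11,229 → take SL $11,229. Book value $34,229.
Year 9 (final): $34,229 − $23,000 = $11,229. Book value $23,000.

$58,667; $45,630; $35,490; $27,603; $21,469; $16,698; $12,988; $11,229; $11,229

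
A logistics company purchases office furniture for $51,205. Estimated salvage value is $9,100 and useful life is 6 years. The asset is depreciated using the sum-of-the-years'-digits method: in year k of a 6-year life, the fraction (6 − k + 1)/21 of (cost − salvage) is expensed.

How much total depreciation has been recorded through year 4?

$36,090

Depreciable base = $51,205 − $9,100 = $42,105.
Sum of the years' digits = 6+5+4+3+2+1 = 21.
Year 1: $42,105 × 6/21 = $12,030. Book value $39,175.
Year 2: $42,105 × 5/21 = $10,025. Book value $29,150.
Year 3: $42,105 × 4/21 = $8,020. Book value $21,130.
Year 4: $42,105 × 3/21 = $6,015. Book value $15,115.
Accumulated through year 4 = $51,205 − $15,115 = $36,090.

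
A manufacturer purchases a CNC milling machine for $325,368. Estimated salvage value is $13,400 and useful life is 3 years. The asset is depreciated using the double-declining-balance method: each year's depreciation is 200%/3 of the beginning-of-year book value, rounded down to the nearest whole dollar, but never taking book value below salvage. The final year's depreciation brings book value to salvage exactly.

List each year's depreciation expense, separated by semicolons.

$216,912; $72,304; $22,752

Depreciable base = $325,368 − $13,400 = $311,968.
Year 1: ⌊$325,368 × 200%/3⌋ = $216,912. Book value $108,456.
Year 2: ⌊$108,456 × 200%/3⌋ = $72,304. Book value $36,152.
Year 3 (final): $36,152 − $13,400 = $22,752. Book value $13,400.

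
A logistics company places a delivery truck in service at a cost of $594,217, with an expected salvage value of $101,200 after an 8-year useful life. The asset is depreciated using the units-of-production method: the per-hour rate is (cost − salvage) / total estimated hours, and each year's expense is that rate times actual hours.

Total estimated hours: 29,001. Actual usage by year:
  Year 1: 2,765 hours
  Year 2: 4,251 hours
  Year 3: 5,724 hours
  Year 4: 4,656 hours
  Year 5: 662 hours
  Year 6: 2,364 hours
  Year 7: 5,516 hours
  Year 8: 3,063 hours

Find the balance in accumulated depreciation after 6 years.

Depreciable base = $594,217 − $101,200 = $493,017.
Rate = $493,017 / 29,001 hours = $17 per hour.
Year 1: 2,765 × $17 = $47,005. Book value $547,212.
Year 2: 4,251 × $17 = $72,267. Book value $474,945.
Year 3: 5,724 × $17 = $97,308. Book value $377,637.
Year 4: 4,656 × $17 = $79,152. Book value $298,485.
Year 5: 662 × $17 = $11,254. Book value $287,231.
Year 6: 2,364 × $17 = $40,188. Book value $247,043.
Accumulated through year 6 = $594,217 − $247,043 = $347,174.

$347,174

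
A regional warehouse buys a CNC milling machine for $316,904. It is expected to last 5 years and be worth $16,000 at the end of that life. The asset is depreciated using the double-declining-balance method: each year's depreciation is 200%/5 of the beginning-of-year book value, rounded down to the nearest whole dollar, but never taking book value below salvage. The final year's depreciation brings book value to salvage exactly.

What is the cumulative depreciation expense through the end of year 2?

$202,818

Depreciable base = $316,904 − $16,000 = $300,904.
Year 1: ⌊$316,904 × 200%/5⌋ = $126,761. Book value $190,143.
Year 2: ⌊$190,143 × 200%/5⌋ = $76,057. Book value $114,086.
Accumulated through year 2 = $316,904 − $114,086 = $202,818.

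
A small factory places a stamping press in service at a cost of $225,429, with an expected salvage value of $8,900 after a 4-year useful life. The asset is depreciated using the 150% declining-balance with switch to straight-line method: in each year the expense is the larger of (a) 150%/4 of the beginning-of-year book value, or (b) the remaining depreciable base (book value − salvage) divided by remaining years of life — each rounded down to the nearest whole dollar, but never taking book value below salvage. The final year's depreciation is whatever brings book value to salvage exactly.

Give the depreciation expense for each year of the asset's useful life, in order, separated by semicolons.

Depreciable base = $225,429 − $8,900 = $216,529.
Year 1: DB = ⌊$225,429 × 150%/4⌋ = $84,535; SL = ⌊$216,529/4⌋ = $54,132 → take DB $84,535. Book value $140,894.
Year 2: DB = ⌊$140,894 × 150%/4⌋ = $52,835; SL = ⌊$131,994/3⌋ = $43,998 → take DB $52,835. Book value $88,059.
Year 3: DB = ⌊$88,059 × 150%/4⌋ = $33,022; SL = ⌊$79,159/2⌋ = $39,579 → take SL $39,579. Book value $48,480.
Year 4 (final): $48,480 − $8,900 = $39,580. Book value $8,900.

$84,535; $52,835; $39,579; $39,580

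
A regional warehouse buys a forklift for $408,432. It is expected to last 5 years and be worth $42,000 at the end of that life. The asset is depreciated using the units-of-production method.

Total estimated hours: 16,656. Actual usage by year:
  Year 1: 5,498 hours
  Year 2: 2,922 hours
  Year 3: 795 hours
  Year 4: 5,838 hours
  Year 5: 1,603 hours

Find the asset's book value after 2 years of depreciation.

$223,192

Depreciable base = $408,432 − $42,000 = $366,432.
Rate = $366,432 / 16,656 hours = $22 per hour.
Year 1: 5,498 × $22 = $120,956. Book value $287,476.
Year 2: 2,922 × $22 = $64,284. Book value $223,192.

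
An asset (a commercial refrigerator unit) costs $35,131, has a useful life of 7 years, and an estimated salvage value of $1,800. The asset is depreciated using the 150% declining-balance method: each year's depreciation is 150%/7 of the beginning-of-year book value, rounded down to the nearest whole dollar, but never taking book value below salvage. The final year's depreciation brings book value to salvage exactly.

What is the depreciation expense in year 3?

$4,647

Depreciable base = $35,131 − $1,800 = $33,331.
Year 1: ⌊$35,131 × 150%/7⌋ = $7,528. Book value $27,603.
Year 2: ⌊$27,603 × 150%/7⌋ = $5,914. Book value $21,689.
Year 3: ⌊$21,689 × 150%/7⌋ = $4,647. Book value $17,042.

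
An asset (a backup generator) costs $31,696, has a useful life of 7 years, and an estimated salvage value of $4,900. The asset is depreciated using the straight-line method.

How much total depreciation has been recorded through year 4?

Depreciable base = $31,696 − $4,900 = $26,796.
Annual expense = $26,796 / 7 = $3,828.
End of year 1: book value $27,868.
End of year 2: book value $24,040.
End of year 3: book value $20,212.
End of year 4: book value $16,384.
Accumulated through year 4 = $31,696 − $16,384 = $15,312.

$15,312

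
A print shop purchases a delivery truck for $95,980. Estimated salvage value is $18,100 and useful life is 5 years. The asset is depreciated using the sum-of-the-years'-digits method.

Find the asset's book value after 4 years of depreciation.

Depreciable base = $95,980 − $18,100 = $77,880.
Sum of the years' digits = 5+4+3+2+1 = 15.
Year 1: $77,880 × 5/15 = $25,960. Book value $70,020.
Year 2: $77,880 × 4/15 = $20,768. Book value $49,252.
Year 3: $77,880 × 3/15 = $15,576. Book value $33,676.
Year 4: $77,880 × 2/15 = $10,384. Book value $23,292.

$23,292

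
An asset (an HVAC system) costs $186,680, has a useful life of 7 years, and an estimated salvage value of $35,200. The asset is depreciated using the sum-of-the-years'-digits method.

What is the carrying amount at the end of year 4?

Depreciable base = $186,680 − $35,200 = $151,480.
Sum of the years' digits = 7+6+5+4+3+2+1 = 28.
Year 1: $151,480 × 7/28 = $37,870. Book value $148,810.
Year 2: $151,480 × 6/28 = $32,460. Book value $116,350.
Year 3: $151,480 × 5/28 = $27,050. Book value $89,300.
Year 4: $151,480 × 4/28 = $21,640. Book value $67,660.

$67,660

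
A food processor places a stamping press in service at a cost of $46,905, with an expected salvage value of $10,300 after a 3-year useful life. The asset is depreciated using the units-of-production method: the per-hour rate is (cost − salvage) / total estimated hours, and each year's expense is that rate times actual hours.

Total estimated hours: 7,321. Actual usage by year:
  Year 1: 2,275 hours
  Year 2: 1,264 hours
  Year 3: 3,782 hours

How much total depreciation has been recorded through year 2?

Depreciable base = $46,905 − $10,300 = $36,605.
Rate = $36,605 / 7,321 hours = $5 per hour.
Year 1: 2,275 × $5 = $11,375. Book value $35,530.
Year 2: 1,264 × $5 = $6,320. Book value $29,210.
Accumulated through year 2 = $46,905 − $29,210 = $17,695.

$17,695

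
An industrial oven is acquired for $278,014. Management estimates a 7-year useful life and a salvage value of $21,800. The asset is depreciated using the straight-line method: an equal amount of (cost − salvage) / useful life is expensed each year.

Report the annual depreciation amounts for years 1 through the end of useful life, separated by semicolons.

$36,602; $36,602; $36,602; $36,602; $36,602; $36,602; $36,602

Depreciable base = $278,014 − $21,800 = $256,214.
Annual expense = $256,214 / 7 = $36,602.
End of year 1: book value $241,412.
End of year 2: book value $204,810.
End of year 3: book value $168,208.
End of year 4: book value $131,606.
End of year 5: book value $95,004.
End of year 6: book value $58,402.
End of year 7: book value $21,800.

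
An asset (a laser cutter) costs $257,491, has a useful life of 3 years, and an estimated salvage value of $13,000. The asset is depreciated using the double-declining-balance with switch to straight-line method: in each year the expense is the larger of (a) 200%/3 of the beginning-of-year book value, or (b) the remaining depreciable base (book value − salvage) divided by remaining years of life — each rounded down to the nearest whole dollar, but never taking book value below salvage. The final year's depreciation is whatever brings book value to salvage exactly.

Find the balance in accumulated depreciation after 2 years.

$228,880

Depreciable base = $257,491 − $13,000 = $244,491.
Year 1: DB = ⌊$257,491 × 200%/3⌋ = $171,660; SL = ⌊$244,491/3⌋ = $81,497 → take DB $171,660. Book value $85,831.
Year 2: DB = ⌊$85,831 × 200%/3⌋ = $57,220; SL = ⌊$72,831/2⌋ = $36,415 → take DB $57,220. Book value $28,611.
Accumulated through year 2 = $257,491 − $28,611 = $228,880.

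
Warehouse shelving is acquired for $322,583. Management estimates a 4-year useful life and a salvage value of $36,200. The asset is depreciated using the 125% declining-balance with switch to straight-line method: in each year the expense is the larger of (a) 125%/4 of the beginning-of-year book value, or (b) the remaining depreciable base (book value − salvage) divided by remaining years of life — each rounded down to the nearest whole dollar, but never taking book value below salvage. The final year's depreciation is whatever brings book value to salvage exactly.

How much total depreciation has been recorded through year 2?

Depreciable base = $322,583 − $36,200 = $286,383.
Year 1: DB = ⌊$322,583 × 125%/4⌋ = $100,807; SL = ⌊$286,383/4⌋ = $71,595 → take DB $100,807. Book value $221,776.
Year 2: DB = ⌊$221,776 × 125%/4⌋ = $69,305; SL = ⌊$185,576/3⌋ = $61,858 → take DB $69,305. Book value $152,471.
Accumulated through year 2 = $322,583 − $152,471 = $170,112.

$170,112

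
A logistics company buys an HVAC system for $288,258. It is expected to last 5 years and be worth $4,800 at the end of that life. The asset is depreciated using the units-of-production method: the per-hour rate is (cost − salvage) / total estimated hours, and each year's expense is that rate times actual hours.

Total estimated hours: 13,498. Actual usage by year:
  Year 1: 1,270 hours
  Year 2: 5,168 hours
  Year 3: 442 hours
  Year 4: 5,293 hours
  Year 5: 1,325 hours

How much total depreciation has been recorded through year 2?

Depreciable base = $288,258 − $4,800 = $283,458.
Rate = $283,458 / 13,498 hours = $21 per hour.
Year 1: 1,270 × $21 = $26,670. Book value $261,588.
Year 2: 5,168 × $21 = $108,528. Book value $153,060.
Accumulated through year 2 = $288,258 − $153,060 = $135,198.

$135,198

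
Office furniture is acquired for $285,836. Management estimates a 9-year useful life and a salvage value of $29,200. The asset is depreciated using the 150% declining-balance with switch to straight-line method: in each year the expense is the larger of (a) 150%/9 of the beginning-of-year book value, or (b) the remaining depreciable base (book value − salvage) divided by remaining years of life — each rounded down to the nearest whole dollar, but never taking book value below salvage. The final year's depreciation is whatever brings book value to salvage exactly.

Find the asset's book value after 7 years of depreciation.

$72,036

Depreciable base = $285,836 − $29,200 = $256,636.
Year 1: DB = ⌊$285,836 × 150%/9⌋ = $47,639; SL = ⌊$256,636/9⌋ = $28,515 → take DB $47,639. Book value $238,197.
Year 2: DB = ⌊$238,197 × 150%/9⌋ = $39,699; SL = ⌊$208,997/8⌋ = $26,124 → take DB $39,699. Book value $198,498.
Year 3: DB = ⌊$198,498 × 150%/9⌋ = $33,083; SL = ⌊$169,298/7⌋ = $24,185 → take DB $33,083. Book value $165,415.
Year 4: DB = ⌊$165,415 × 150%/9⌋ = $27,569; SL = ⌊$136,215/6⌋ = $22,702 → take DB $27,569. Book value $137,846.
Year 5: DB = ⌊$137,846 × 150%/9⌋ = $22,974; SL = ⌊$108,646/5⌋ = $21,729 → take DB $22,974. Book value $114,872.
Year 6: DB = ⌊$114,872 × 150%/9⌋ = $19,145; SL = ⌊$85,672/4⌋ = $21,418 → take SL $21,418. Book value $93,454.
Year 7: DB = ⌊$93,454 × 150%/9⌋ = $15,575; SL = ⌊$64,254/3⌋ = $21,418 → take SL $21,418. Book value $72,036.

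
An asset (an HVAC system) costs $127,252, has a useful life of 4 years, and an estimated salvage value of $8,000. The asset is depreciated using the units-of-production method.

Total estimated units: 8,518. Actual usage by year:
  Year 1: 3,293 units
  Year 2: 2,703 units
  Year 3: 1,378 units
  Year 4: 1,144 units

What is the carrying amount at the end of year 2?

$43,308

Depreciable base = $127,252 − $8,000 = $119,252.
Rate = $119,252 / 8,518 units = $14 per unit.
Year 1: 3,293 × $14 = $46,102. Book value $81,150.
Year 2: 2,703 × $14 = $37,842. Book value $43,308.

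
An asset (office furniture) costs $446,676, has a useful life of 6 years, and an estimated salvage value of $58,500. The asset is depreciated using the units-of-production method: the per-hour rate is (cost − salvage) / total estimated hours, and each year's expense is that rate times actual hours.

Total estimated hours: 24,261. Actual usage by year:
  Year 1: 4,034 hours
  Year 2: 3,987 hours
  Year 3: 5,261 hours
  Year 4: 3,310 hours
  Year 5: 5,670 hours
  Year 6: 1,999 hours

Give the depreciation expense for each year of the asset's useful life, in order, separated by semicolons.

$64,544; $63,792; $84,176; $52,960; $90,720; $31,984

Depreciable base = $446,676 − $58,500 = $388,176.
Rate = $388,176 / 24,261 hours = $16 per hour.
Year 1: 4,034 × $16 = $64,544. Book value $382,132.
Year 2: 3,987 × $16 = $63,792. Book value $318,340.
Year 3: 5,261 × $16 = $84,176. Book value $234,164.
Year 4: 3,310 × $16 = $52,960. Book value $181,204.
Year 5: 5,670 × $16 = $90,720. Book value $90,484.
Year 6: 1,999 × $16 = $31,984. Book value $58,500.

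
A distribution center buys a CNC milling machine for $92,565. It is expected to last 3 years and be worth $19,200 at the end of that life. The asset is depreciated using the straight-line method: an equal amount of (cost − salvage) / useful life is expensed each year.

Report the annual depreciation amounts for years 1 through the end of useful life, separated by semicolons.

Depreciable base = $92,565 − $19,200 = $73,365.
Annual expense = $73,365 / 3 = $24,455.
End of year 1: book value $68,110.
End of year 2: book value $43,655.
End of year 3: book value $19,200.

$24,455; $24,455; $24,455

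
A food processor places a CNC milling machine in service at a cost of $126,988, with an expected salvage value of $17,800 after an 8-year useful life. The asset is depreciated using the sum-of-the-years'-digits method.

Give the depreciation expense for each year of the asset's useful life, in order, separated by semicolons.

Depreciable base = $126,988 − $17,800 = $109,188.
Sum of the years' digits = 8+7+6+5+4+3+2+1 = 36.
Year 1: $109,188 × 8/36 = $24,264. Book value $102,724.
Year 2: $109,188 × 7/36 = $21,231. Book value $81,493.
Year 3: $109,188 × 6/36 = $18,198. Book value $63,295.
Year 4: $109,188 × 5/36 = $15,165. Book value $48,130.
Year 5: $109,188 × 4/36 = $12,132. Book value $35,998.
Year 6: $109,188 × 3/36 = $9,099. Book value $26,899.
Year 7: $109,188 × 2/36 = $6,066. Book value $20,833.
Year 8: $109,188 × 1/36 = $3,033. Book value $17,800.

$24,264; $21,231; $18,198; $15,165; $12,132; $9,099; $6,066; $3,033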